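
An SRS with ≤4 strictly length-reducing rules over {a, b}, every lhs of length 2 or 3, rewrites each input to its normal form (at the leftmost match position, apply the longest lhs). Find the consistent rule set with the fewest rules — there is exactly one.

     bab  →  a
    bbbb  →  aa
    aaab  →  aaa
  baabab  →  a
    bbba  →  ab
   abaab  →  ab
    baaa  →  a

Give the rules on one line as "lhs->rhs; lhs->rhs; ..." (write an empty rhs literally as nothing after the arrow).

aab->aa; ba->b; baa->; bb->a

  | bab => bb => a
  | bbbb => abb => aa
  | aaab => aaa
  | baabab => bab => bb => a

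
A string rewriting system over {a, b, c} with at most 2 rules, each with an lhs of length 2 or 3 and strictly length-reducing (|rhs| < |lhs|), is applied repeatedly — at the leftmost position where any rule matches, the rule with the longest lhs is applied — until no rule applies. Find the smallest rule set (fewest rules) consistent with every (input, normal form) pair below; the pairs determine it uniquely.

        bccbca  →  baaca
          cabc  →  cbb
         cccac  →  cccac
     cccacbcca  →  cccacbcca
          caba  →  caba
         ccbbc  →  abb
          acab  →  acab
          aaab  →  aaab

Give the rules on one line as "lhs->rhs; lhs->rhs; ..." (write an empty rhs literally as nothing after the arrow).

  | bccbca => baaca
  | cabc => cbb
  | cccac
  | cccacbcca

abc->bb; ccb->aa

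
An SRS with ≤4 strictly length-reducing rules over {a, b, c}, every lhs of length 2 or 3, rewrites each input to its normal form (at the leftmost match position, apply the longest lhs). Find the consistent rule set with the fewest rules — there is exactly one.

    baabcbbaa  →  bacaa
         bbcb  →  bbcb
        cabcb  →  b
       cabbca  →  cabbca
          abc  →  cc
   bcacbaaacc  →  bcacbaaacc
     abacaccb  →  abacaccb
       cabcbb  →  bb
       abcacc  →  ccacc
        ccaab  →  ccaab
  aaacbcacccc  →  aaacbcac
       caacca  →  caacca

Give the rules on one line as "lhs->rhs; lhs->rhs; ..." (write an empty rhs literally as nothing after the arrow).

  | baabcbbaa => baccbbaa => bacaa
  | bbcb
  | cabcb => cccb => b
  | cabbca

abc->cc; cbb->; ccc->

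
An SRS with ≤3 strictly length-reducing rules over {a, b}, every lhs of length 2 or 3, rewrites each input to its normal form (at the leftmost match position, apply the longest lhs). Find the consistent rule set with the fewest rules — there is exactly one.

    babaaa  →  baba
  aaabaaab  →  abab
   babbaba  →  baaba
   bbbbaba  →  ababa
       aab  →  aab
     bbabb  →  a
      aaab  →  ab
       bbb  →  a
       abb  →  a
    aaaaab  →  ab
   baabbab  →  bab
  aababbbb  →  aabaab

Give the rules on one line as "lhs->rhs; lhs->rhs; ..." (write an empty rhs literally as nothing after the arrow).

  | babaaa => baba
  | aaabaaab => abaaab => abab
  | babbaba => baaba
  | bbbbaba => ababa

aaa->a; bb->; bbb->a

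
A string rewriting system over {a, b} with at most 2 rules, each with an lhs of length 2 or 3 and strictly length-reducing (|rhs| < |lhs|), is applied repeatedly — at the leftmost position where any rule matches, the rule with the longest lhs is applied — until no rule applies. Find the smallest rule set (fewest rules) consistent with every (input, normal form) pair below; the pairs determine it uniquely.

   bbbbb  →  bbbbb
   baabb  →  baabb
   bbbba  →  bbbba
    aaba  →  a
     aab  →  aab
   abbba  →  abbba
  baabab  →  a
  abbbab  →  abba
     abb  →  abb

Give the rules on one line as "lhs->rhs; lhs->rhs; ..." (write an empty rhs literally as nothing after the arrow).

  | bbbbb
  | baabb
  | bbbba
  | aaba => a

aba->; bab->a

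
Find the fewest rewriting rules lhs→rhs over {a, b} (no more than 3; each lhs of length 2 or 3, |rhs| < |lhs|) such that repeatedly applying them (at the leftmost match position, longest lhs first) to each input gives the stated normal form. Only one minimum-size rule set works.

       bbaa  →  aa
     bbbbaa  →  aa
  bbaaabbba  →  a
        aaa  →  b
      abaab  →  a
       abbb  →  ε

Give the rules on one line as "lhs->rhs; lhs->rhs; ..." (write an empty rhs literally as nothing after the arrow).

aaa->b; ab->; bb->

  | bbaa => aa
  | bbbbaa => bbaa => aa
  | bbaaabbba => aaabbba => bbbba => bba => a
  | aaa => b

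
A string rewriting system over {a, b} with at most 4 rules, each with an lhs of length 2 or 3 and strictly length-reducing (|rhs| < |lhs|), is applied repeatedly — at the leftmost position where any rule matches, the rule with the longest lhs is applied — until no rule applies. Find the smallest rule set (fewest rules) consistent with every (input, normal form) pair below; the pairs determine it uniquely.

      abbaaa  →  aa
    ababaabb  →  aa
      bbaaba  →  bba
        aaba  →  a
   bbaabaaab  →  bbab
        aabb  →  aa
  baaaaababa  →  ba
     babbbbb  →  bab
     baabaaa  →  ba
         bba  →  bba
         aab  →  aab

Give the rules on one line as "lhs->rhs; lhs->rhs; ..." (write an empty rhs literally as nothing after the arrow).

aaa->a; aba->aa; abb->a

  | abbaaa => aaaa => aa
  | ababaabb => aabaabb => aaaabb => aabb => aa
  | bbaaba => bbaaa => bba
  | aaba => aaa => a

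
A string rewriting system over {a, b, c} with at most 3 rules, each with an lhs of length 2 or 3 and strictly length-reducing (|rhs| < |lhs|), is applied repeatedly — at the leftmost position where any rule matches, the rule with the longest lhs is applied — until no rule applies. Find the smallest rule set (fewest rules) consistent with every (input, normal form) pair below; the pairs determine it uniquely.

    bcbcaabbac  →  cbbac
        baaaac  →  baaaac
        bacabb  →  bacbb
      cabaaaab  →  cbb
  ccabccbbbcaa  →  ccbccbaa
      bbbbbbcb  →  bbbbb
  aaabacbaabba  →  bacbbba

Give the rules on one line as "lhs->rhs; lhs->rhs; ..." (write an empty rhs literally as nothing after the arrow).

  | bcbcaabbac => caabbac => cabbac => cbbac
  | baaaac
  | bacabb => bacbb
  | cabaaaab => cbaaaab => cbaaab => cbaab => cbab => cbb

ab->b; bbc->; bcb->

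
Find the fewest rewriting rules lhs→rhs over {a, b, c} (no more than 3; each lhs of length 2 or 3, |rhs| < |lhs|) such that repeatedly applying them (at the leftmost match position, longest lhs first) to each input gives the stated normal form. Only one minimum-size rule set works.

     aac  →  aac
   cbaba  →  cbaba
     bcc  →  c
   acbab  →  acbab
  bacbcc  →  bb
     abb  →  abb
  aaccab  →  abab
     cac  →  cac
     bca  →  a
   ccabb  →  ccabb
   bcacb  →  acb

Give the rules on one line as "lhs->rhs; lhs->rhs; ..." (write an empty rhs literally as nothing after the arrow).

acc->b; bc->

  | aac
  | cbaba
  | bcc => c
  | acbab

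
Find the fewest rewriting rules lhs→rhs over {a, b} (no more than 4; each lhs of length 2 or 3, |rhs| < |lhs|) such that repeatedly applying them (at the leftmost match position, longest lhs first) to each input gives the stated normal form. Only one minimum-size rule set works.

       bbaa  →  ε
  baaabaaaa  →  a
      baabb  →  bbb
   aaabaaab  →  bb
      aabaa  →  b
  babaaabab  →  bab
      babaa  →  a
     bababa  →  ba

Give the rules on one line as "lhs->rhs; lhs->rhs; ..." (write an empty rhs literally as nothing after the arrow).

  | bbaa => aa => ε
  | baaabaaaa => babaaaa => bbaaa => aaa => a
  | baabb => bbb
  | aaabaaab => abaaab => baab => bb

aa->; aba->b; bba->a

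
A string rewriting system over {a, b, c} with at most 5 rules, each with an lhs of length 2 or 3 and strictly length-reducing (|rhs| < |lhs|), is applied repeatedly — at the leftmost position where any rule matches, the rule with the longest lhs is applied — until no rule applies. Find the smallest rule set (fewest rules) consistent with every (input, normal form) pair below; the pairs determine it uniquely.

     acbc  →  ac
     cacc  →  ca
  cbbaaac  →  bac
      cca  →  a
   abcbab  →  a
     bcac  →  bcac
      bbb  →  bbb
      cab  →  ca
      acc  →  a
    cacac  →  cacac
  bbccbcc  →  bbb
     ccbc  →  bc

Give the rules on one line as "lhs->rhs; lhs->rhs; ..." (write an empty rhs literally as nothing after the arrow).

  | acbc => ac
  | cacc => ca
  | cbbaaac => baaac => baac => bac
  | cca => a

aa->a; ab->a; cb->; cc->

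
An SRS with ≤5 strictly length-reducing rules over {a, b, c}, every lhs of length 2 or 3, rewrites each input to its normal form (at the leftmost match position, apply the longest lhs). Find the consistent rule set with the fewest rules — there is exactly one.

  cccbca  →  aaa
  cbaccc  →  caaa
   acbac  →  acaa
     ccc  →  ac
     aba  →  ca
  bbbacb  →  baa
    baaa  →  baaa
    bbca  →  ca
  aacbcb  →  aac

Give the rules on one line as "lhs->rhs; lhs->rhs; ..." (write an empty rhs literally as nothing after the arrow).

ab->c; bac->aa; bc->c; cc->a

  | cccbca => acbca => acca => aaa
  | cbaccc => caacc => caaa
  | acbac => acaa
  | ccc => ac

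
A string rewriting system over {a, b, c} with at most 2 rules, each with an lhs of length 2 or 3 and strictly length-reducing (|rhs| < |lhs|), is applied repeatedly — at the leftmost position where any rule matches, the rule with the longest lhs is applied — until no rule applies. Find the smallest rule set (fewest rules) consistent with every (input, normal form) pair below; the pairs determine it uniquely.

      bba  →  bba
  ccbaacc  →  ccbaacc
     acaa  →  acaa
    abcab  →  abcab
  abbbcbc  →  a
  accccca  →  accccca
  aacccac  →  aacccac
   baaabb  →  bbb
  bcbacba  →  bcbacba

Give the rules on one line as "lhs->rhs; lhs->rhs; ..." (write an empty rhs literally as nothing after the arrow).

  | bba
  | ccbaacc
  | acaa
  | abcab

aaa->; bbc->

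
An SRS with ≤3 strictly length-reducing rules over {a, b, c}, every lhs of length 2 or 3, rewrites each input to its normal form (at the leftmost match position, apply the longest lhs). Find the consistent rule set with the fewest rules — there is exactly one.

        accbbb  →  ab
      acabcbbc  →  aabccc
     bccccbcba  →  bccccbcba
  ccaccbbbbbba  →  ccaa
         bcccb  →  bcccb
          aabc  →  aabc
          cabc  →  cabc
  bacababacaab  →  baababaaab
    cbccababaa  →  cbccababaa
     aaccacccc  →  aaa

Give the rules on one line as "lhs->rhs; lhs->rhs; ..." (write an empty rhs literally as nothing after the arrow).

ac->a; bb->c

  | accbbb => acbbb => abbb => acb => ab
  | acabcbbc => aabcbbc => aabccc
  | bccccbcba
  | ccaccbbbbbba => ccacbbbbbba => ccabbbbbba => ccacbbbba => ccabbbba => ccacbba => ccabba => ccaca => ccaa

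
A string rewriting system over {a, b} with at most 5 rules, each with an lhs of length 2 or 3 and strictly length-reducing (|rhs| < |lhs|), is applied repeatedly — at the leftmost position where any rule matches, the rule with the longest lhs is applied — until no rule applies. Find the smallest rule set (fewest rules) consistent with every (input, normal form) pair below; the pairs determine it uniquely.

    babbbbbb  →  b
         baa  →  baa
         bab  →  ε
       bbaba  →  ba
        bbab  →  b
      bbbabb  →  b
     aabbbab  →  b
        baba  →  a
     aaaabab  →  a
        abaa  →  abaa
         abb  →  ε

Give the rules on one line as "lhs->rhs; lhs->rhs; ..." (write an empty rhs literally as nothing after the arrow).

  | babbbbbb => bbbbb => bbb => b
  | baa
  | bab => ε
  | bbaba => ba

aab->; abb->; bab->; bbb->b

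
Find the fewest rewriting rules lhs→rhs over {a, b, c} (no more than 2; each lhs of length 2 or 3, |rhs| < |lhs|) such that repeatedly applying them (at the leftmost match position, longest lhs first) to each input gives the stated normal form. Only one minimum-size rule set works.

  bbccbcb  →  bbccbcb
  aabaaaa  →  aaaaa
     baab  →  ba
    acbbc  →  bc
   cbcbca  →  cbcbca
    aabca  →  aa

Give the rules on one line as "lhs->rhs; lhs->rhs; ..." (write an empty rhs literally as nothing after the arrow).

ab->; ac->a

  | bbccbcb
  | aabaaaa => aaaaa
  | baab => ba
  | acbbc => abbc => bc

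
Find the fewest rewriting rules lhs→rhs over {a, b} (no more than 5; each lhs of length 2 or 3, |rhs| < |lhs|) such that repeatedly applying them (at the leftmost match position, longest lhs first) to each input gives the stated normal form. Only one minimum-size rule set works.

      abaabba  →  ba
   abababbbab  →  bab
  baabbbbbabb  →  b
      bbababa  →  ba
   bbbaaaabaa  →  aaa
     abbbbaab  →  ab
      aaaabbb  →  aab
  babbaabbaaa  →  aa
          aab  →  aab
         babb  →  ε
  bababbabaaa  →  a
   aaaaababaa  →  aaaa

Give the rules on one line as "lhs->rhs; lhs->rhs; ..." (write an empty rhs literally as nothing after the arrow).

aba->; abb->b; baa->a; bb->

  | abaabba => abba => ba
  | abababbbab => babbbab => bbbab => bab
  | baabbbbbabb => abbbbbabb => bbbbabb => bbabb => abb => b
  | bbababa => ababa => ba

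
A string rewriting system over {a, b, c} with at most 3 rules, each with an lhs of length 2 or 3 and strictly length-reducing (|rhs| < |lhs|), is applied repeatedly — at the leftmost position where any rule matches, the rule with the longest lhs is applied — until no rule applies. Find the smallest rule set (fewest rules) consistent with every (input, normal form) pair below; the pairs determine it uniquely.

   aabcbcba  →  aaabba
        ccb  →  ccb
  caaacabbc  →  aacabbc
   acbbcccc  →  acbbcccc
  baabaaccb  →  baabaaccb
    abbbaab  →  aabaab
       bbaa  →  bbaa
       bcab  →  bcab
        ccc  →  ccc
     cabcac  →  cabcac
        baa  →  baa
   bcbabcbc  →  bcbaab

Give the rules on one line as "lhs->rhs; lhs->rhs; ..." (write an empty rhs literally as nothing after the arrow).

bbb->ab; caa->a; cbc->bb

  | aabcbcba => aabbbba => aaabba
  | ccb
  | caaacabbc => aacabbc
  | acbbcccc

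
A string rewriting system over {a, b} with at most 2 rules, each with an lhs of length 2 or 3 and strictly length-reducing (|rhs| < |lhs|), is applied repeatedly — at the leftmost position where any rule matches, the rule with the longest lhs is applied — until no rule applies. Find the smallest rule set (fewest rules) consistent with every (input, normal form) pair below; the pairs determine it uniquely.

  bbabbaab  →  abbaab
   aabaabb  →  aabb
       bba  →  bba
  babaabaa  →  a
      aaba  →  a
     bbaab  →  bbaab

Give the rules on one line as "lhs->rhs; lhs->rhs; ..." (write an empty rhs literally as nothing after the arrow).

  | bbabbaab => babbaab => abbaab
  | aabaabb => aabb
  | bba
  | babaabaa => abaabaa => abaa => a

aba->; bab->ab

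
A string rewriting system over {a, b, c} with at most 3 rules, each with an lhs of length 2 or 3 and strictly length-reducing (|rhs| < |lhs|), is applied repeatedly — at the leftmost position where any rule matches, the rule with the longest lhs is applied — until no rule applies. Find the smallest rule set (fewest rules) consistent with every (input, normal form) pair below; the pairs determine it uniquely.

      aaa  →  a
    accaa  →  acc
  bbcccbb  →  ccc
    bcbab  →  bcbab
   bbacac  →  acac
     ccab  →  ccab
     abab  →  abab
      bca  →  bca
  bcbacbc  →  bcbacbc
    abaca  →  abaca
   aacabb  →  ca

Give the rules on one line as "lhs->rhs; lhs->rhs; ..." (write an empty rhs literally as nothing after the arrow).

aa->; bb->

  | aaa => a
  | accaa => acc
  | bbcccbb => cccbb => ccc
  | bcbab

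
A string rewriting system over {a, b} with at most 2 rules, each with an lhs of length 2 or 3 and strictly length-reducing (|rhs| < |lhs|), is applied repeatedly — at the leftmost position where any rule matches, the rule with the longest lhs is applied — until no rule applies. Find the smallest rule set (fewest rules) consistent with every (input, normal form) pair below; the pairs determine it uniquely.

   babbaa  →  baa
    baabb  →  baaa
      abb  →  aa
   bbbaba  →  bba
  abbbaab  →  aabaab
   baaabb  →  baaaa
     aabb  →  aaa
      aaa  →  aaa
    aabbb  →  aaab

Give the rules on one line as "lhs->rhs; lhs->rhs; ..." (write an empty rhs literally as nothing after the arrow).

  | babbaa => baa
  | baabb => baaa
  | abb => aa
  | bbbaba => bba

abb->aa; bab->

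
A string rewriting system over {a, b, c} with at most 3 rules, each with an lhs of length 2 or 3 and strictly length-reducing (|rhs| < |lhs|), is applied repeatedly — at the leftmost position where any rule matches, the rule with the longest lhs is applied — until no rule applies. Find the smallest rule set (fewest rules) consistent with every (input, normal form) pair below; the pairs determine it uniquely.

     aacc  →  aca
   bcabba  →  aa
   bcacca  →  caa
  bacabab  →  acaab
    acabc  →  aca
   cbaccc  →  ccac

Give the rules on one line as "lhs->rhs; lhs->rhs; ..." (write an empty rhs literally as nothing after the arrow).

  | aacc => aca
  | bcabba => abba => aba => aa
  | bcacca => acca => caa
  | bacabab => acabab => acaab

acc->ca; ba->a; bc->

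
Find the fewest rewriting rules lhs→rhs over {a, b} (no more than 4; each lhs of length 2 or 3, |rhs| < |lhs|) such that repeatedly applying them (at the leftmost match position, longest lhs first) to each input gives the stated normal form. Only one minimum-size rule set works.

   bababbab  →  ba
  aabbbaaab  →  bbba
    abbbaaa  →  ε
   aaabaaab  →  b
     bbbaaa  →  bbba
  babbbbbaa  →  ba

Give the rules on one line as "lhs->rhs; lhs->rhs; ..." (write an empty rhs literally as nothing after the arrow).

  | bababbab => baabbab => babbab => babab => baab => bab => ba
  | aabbbaaab => bbbaaab => bbbaab => bbbab => bbba
  | abbbaaa => abbaaa => abaaa => aaaa => aa => ε
  | aaabaaab => abaaab => aaaab => aab => b

aa->; ab->a; baa->ba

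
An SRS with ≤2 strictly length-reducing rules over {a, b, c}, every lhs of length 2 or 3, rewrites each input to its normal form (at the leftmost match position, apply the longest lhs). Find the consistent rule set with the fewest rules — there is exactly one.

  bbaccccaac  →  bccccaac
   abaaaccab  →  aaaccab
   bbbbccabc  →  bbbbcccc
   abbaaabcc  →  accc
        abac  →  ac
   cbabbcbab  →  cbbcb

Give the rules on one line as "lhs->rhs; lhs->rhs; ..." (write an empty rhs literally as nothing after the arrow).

abc->cc; ba->

  | bbaccccaac => bccccaac
  | abaaaccab => aaaccab
  | bbbbccabc => bbbbcccc
  | abbaaabcc => abaabcc => aabcc => accc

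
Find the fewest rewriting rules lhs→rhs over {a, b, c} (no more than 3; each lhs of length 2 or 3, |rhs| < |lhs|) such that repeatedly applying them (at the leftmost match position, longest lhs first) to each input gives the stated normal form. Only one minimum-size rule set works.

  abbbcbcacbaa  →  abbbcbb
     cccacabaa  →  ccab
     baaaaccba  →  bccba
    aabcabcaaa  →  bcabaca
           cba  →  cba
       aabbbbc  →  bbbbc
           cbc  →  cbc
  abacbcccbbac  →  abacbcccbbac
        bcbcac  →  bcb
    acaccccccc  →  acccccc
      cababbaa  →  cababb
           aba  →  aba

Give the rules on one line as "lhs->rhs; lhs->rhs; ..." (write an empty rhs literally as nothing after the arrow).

  | abbbcbcacbaa => abbbcbbaa => abbbcbb
  | cccacabaa => ccabaa => ccab
  | baaaaccba => baaccba => bccba
  | aabcabcaaa => bcabcaaa => bcabaca

aa->; caa->ac; cac->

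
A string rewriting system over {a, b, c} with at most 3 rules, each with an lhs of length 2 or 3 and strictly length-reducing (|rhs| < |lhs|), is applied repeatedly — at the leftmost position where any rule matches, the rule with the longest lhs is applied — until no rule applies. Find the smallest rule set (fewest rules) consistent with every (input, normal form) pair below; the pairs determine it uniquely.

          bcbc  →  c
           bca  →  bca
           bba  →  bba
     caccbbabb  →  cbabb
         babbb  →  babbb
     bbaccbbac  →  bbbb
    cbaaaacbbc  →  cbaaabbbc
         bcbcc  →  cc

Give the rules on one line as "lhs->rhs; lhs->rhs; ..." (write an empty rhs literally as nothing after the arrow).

  | bcbc => c
  | bca
  | bba
  | caccbbabb => cbcbbabb => cbabb

ac->b; bcb->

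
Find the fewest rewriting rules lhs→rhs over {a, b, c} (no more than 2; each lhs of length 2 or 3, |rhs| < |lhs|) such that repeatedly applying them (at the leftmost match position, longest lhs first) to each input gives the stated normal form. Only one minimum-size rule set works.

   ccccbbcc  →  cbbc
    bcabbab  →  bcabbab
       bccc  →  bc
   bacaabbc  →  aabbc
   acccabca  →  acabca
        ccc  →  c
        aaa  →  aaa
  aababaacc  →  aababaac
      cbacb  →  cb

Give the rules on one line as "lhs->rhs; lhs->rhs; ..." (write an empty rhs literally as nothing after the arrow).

  | ccccbbcc => cccbbcc => ccbbcc => cbbcc => cbbc
  | bcabbab
  | bccc => bcc => bc
  | bacaabbc => aabbc

bac->; cc->c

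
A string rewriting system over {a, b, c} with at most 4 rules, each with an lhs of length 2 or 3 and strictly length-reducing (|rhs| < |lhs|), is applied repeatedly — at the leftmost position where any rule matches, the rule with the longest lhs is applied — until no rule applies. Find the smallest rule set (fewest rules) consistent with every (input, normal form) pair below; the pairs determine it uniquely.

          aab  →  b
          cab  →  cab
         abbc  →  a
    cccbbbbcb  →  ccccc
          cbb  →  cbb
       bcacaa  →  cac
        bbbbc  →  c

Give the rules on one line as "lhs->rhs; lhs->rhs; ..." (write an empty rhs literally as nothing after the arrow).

aa->; abc->a; bc->c; bcb->cc

  | aab => b
  | cab
  | abbc => abc => a
  | cccbbbbcb => cccbbbcc => cccbbcc => cccbcc => ccccc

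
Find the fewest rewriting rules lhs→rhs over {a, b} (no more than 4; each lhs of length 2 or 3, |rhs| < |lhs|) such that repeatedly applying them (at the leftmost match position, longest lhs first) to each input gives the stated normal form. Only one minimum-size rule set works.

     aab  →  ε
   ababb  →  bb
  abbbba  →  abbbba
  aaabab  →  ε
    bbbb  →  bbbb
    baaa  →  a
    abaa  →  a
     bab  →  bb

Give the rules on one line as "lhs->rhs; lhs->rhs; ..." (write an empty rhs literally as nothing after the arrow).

aab->; aba->; baa->; bab->bb

  | aab => ε
  | ababb => bb
  | abbbba
  | aaabab => aab => ε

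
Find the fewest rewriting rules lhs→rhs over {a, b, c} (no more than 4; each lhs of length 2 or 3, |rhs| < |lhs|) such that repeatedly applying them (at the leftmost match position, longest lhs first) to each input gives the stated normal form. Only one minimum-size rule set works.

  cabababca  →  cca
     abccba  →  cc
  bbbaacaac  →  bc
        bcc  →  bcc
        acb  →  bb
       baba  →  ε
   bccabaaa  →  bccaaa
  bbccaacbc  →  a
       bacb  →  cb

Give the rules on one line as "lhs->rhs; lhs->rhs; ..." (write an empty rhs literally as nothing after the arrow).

  | cabababca => cababca => cabca => cca
  | abccba => ccba => cc
  | bbbaacaac => bbacaac => bcaac => bcab => bc
  | bcc

ab->; ac->b; ba->; bbc->a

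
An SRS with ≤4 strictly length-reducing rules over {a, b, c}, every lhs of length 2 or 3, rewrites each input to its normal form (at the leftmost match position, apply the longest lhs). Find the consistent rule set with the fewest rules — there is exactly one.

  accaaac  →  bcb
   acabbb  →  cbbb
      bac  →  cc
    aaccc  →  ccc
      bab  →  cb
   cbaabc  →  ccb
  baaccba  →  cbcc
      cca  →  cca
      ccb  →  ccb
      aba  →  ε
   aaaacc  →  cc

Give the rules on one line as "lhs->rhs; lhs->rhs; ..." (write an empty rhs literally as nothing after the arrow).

aa->; ab->a; ac->b; ba->c

  | accaaac => bcaaac => bcac => bcb
  | acabbb => babbb => cbbb
  | bac => cc
  | aaccc => ccc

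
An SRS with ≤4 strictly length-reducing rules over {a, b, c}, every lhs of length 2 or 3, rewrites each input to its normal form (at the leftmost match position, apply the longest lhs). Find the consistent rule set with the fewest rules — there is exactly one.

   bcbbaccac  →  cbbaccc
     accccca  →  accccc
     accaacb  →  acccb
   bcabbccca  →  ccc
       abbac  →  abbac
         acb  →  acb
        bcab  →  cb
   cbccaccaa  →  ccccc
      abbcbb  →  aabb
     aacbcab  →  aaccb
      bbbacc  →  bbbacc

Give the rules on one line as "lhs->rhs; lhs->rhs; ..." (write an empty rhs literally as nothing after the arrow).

  | bcbbaccac => cbbaccac => cbbaccc
  | accccca => accccc
  | accaacb => accacb => acccb
  | bcabbccca => cabbccca => cbbccca => cacca => ccca => ccc

bbc->a; bc->c; ca->c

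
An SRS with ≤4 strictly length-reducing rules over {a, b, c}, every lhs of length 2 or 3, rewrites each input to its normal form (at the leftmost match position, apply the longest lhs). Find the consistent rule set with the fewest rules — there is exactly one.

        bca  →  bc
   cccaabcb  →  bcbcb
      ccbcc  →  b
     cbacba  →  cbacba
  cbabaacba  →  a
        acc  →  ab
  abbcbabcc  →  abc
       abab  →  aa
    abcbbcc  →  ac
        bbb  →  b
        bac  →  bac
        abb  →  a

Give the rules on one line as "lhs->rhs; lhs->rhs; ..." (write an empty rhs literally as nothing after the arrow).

bab->a; bb->; ca->c; cc->b

  | bca => bc
  | cccaabcb => bcaabcb => bcabcb => bcbcb
  | ccbcc => bbcc => cc => b
  | cbacba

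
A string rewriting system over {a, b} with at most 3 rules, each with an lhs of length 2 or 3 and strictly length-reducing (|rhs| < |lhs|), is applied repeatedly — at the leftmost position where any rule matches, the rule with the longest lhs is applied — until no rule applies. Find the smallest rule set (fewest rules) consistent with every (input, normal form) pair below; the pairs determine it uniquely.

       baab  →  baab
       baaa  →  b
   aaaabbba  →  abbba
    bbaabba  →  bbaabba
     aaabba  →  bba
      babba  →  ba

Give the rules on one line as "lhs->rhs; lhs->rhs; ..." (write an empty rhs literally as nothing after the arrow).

aaa->; bab->

  | baab
  | baaa => b
  | aaaabbba => abbba
  | bbaabba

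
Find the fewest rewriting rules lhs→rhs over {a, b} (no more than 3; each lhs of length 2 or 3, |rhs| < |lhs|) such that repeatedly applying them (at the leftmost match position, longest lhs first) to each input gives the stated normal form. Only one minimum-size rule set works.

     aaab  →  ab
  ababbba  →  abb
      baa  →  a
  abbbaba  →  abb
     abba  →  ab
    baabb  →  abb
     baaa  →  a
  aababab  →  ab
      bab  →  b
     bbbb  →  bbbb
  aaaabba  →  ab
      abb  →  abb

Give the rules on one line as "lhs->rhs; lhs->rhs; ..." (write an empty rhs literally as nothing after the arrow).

aa->a; ba->

  | aaab => aab => ab
  | ababbba => abbba => abb
  | baa => a
  | abbbaba => abbba => abb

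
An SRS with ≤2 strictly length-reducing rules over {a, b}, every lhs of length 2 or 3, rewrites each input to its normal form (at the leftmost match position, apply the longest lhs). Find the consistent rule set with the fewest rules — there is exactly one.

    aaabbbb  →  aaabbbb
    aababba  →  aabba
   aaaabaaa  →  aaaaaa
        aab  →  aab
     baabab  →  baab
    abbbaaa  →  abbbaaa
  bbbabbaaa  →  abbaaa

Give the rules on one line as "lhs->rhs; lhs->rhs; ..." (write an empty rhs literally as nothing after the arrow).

  | aaabbbb
  | aababba => aabba
  | aaaabaaa => aaaaaa
  | aab

aba->a; bab->ab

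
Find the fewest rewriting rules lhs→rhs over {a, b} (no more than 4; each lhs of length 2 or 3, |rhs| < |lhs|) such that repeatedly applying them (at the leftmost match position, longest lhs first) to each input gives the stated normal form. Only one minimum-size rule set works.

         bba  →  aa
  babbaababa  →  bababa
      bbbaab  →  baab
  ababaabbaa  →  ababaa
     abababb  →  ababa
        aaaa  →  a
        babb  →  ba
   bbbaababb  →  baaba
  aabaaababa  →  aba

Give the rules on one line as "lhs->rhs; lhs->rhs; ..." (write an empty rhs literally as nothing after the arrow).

  | bba => aa
  | babbaababa => baaaababa => bababa
  | bbbaab => baab
  | ababaabbaa => ababaaaaa => ababaa

aaa->; bb->; bba->aa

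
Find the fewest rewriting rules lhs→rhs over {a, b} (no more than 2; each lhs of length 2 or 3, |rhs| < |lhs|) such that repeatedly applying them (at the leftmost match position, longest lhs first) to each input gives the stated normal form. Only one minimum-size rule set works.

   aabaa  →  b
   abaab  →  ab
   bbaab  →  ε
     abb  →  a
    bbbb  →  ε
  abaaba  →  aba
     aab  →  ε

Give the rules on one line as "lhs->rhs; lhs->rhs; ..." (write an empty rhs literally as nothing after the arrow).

  | aabaa => bbaa => aa => b
  | abaab => abbb => ab
  | bbaab => aab => bb => ε
  | abb => a

aa->b; bb->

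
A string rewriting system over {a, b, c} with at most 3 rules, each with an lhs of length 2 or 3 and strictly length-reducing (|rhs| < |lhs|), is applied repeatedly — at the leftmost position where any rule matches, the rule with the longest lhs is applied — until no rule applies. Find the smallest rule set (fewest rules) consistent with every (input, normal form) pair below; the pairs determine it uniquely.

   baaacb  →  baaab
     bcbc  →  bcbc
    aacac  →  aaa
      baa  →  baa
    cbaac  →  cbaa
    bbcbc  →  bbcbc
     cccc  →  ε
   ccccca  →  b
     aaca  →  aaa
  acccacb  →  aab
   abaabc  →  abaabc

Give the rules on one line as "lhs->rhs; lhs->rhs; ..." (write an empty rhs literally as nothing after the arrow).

ac->a; ca->b; cc->

  | baaacb => baaab
  | bcbc
  | aacac => aaac => aaa
  | baa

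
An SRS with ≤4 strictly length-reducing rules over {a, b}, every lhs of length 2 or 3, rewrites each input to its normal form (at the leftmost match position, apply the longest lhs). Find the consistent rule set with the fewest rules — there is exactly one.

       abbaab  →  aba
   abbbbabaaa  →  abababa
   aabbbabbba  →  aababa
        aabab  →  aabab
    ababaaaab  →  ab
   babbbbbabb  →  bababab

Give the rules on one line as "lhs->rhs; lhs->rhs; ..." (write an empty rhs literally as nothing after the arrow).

baa->b; bb->a; bba->bb; bbb->ba

  | abbaab => abbab => abbb => aba
  | abbbbabaaa => abababaaa => abababa
  | aabbbabbba => aabaabbba => aabbbba => aababa
  | aabab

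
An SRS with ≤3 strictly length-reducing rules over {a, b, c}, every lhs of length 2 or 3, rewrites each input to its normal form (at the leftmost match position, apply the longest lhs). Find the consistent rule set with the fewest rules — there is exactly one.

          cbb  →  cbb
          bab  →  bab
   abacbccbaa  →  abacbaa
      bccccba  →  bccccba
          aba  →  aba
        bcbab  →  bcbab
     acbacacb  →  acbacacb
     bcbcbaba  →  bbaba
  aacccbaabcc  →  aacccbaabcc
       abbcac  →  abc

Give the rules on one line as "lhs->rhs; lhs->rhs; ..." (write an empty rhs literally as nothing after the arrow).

  | cbb
  | bab
  | abacbccbaa => abacbaa
  | bccccba

bca->; cbc->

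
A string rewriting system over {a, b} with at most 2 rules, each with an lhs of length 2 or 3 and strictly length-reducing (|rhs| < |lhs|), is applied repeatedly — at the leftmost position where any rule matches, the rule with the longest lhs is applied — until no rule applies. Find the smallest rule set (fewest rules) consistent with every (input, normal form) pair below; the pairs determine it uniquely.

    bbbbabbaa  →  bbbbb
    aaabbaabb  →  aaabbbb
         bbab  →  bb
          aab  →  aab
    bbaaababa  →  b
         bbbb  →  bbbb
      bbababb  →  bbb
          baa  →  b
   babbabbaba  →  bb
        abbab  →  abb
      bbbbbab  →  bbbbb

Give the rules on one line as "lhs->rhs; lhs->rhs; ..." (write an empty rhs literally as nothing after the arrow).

  | bbbbabbaa => bbbbbaa => bbbbb
  | aaabbaabb => aaabbbb
  | bbab => bb
  | aab

ba->; baa->b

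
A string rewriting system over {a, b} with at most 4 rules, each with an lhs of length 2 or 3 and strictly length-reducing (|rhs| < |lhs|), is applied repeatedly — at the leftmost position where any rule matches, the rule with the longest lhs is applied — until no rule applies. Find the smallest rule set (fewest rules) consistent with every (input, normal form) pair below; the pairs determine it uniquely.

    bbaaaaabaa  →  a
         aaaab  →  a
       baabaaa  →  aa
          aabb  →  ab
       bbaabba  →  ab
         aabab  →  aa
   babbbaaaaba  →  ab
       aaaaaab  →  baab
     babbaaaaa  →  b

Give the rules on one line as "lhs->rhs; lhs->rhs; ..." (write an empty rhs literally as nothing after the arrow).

  | bbaaaaabaa => aaaaaabaa => abaaabaa => baabaa => baba => bb => a
  | aaaab => abab => bb => a
  | baabaaa => babaa => bba => aa
  | aabb => aaa => ab

aaa->ab; aba->b; bb->a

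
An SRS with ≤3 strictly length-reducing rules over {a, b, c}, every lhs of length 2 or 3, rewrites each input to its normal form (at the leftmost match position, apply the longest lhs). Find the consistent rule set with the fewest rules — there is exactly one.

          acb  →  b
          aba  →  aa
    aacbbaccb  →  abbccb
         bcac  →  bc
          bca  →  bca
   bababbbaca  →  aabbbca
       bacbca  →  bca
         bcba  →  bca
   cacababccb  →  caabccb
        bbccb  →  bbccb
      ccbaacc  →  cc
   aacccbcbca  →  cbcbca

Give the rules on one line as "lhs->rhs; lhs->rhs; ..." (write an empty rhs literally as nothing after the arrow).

  | acb => b
  | aba => aa
  | aacbbaccb => abbaccb => abbccb
  | bcac => bc

ac->; ba->a; bba->bb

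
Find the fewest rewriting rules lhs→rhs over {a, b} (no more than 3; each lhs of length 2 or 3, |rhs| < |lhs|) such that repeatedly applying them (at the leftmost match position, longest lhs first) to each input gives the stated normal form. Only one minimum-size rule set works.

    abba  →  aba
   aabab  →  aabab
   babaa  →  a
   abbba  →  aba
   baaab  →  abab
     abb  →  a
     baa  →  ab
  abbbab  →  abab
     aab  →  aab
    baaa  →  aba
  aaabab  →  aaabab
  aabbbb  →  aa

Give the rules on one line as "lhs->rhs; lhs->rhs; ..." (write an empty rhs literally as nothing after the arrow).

  | abba => aba
  | aabab
  | babaa => baab => abb => a
  | abbba => aba

baa->ab; bb->; bba->ba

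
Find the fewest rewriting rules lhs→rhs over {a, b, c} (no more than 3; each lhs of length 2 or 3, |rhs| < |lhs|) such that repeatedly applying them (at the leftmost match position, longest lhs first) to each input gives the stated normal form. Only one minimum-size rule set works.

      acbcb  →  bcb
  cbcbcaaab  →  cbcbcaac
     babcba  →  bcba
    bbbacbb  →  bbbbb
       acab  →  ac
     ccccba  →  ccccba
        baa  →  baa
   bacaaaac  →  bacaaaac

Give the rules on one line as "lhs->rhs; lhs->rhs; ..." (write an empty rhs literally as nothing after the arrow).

  | acbcb => bcb
  | cbcbcaaab => cbcbcaac
  | babcba => bcba
  | bbbacbb => bbbbb

aab->ac; ab->; acb->b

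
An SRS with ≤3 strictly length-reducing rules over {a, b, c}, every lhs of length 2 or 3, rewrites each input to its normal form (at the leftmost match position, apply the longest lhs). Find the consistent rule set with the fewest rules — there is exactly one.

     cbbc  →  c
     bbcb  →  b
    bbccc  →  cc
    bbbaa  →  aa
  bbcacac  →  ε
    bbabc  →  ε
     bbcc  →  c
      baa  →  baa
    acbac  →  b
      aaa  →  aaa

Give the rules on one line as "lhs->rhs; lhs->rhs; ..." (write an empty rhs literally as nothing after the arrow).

  | cbbc => cac => c
  | bbcb => acb => b
  | bbccc => accc => cc
  | bbbaa => abaa => aa

ab->; ac->; bb->a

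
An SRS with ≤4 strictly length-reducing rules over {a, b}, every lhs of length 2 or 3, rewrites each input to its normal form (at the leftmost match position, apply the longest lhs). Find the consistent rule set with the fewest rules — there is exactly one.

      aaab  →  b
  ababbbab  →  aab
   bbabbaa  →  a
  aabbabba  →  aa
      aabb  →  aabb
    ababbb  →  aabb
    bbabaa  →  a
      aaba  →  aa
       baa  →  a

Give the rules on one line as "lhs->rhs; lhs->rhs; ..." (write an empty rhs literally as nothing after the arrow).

aaa->; ba->; bab->a; bba->

  | aaab => b
  | ababbbab => aabbab => aab
  | bbabbaa => bbaa => a
  | aabbabba => aabba => aa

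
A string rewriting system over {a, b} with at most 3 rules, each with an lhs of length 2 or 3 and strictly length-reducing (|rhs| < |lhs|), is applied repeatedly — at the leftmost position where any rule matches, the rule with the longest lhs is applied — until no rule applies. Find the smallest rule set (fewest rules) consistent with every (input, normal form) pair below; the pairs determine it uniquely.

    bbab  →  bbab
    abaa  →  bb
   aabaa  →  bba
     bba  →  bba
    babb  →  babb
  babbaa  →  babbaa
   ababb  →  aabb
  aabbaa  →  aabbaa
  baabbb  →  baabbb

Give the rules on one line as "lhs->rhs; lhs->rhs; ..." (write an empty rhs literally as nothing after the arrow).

aaa->bb; aba->aa

  | bbab
  | abaa => aaa => bb
  | aabaa => aaaa => bba
  | bba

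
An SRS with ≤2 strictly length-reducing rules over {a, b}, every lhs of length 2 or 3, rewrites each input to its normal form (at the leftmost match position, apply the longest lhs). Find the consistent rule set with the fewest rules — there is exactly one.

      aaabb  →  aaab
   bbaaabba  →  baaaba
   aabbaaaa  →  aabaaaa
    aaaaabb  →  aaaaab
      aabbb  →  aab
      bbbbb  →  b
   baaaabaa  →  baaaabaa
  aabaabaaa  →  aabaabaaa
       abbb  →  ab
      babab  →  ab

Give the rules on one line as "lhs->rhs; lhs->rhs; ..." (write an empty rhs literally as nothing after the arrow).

bab->; bb->b

  | aaabb => aaab
  | bbaaabba => baaabba => baaaba
  | aabbaaaa => aabaaaa
  | aaaaabb => aaaaab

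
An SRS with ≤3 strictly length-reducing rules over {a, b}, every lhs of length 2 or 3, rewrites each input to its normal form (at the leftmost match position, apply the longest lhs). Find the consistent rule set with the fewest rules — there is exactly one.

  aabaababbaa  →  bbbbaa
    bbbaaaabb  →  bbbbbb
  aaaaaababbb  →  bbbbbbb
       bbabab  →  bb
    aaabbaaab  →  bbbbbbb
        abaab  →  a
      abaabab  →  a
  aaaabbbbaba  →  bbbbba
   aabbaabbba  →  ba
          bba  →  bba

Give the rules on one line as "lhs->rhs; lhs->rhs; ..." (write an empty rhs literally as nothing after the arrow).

aaa->bb; ab->

  | aabaababbaa => aaababbaa => bbbabbaa => bbbbaa
  | bbbaaaabb => bbbbbabb => bbbbbb
  | aaaaaababbb => bbaaababbb => bbbbbabbb => bbbbbbb
  | bbabab => bbab => bb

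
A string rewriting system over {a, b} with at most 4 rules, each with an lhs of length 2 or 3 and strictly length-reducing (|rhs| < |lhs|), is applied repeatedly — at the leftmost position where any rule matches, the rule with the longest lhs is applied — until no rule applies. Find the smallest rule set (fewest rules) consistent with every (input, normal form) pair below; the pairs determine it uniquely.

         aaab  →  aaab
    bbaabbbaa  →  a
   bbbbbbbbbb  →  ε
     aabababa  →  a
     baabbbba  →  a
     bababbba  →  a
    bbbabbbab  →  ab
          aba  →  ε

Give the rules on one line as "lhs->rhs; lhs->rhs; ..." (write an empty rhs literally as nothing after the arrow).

aba->; abb->; ba->a; bb->

  | aaab
  | bbaabbbaa => aabbbaa => abaa => a
  | bbbbbbbbbb => bbbbbbbb => bbbbbb => bbbb => bb => ε
  | aabababa => ababa => ba => a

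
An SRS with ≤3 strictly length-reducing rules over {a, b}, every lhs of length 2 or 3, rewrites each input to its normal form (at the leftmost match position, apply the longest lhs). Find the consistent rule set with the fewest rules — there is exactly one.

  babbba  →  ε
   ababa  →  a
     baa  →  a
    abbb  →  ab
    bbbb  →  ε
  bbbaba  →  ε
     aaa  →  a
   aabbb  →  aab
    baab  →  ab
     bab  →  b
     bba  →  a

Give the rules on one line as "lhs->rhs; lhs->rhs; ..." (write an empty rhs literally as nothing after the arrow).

aaa->a; ba->; bb->

  | babbba => bbba => ba => ε
  | ababa => aba => a
  | baa => a
  | abbb => ab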